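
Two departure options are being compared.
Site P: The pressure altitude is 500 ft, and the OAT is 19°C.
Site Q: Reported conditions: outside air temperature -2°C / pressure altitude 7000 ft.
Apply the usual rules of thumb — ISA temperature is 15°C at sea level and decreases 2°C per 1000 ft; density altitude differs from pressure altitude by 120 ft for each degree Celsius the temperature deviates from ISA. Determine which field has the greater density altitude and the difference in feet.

Site P: ISA temp = 14°C, deviation +5°C, DA = 500 + 120 × 5 = 1100 ft.
Site Q: ISA temp = 1°C, deviation -3°C, DA = 7000 + 120 × (-3) = 6640 ft.
Site Q is higher by 6640 − 1100 = 5540 ft.

Site Q by 5540 ft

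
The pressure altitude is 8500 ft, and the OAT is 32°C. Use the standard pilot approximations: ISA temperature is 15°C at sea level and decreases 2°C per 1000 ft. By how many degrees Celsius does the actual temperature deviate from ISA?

ISA temperature at 8500 ft = 15 − 2 × (8500/1000) = -2°C.
Deviation = OAT − ISA = 32 − (-2) = +34°C.

ISA+34°C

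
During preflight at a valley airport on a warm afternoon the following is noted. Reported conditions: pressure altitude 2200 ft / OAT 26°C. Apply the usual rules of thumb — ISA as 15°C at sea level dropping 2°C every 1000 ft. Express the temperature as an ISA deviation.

ISA temperature at 2200 ft = 15 − 2 × (2200/1000) = 10.6°C.
Deviation = OAT − ISA = 26 − 10.6 = +15.4°C.

ISA+15.4°C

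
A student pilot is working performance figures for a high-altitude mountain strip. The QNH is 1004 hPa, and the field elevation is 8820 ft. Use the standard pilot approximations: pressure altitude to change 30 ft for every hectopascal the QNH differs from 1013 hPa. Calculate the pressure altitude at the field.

Pressure correction = (1013 − 1004) × 30 = +270 ft.
Pressure altitude = 8820 + (+270) = 9090 ft.

9090 ft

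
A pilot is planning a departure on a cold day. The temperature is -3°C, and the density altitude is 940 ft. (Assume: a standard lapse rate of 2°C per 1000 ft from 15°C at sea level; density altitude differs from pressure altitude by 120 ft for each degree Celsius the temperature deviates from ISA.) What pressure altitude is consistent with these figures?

2500 ft

DA = PA + 120 × (OAT − (15 − 2·PA/1000)) = PA + 120·OAT − 1800 + 0.24·PA = 1.24·PA + 120·OAT − 1800.
So 1.24·PA = 940 − 120 × (-3) + 1800 = 3100.
PA = 3100 / 1.24 = 2500 ft.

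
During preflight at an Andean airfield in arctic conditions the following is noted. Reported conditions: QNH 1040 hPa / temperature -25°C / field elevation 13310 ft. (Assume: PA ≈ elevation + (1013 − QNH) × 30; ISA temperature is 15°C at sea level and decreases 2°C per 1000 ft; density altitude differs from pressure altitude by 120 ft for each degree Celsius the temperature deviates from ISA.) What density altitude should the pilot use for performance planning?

Pressure altitude = 13310 + (1013 − 1040) × 30 = 13310 + (-810) = 12500 ft.
ISA temperature at 12500 ft = 15 − 2 × (12500/1000) = -10°C.
ISA deviation = -25 − (-10) = -15°C.
Density altitude = 12500 + 120 × (-15) = 10700 ft.

10700 ft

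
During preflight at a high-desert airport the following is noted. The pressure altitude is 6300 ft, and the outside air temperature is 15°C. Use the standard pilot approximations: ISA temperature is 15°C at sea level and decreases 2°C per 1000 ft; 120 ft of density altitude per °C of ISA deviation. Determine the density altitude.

7812 ft

ISA temperature at 6300 ft = 15 − 2 × (6300/1000) = 2.4°C.
ISA deviation = 15 − 2.4 = +12.6°C.
Density altitude = 6300 + 120 × (12.6) = 6300 + (+1512) = 7812 ft.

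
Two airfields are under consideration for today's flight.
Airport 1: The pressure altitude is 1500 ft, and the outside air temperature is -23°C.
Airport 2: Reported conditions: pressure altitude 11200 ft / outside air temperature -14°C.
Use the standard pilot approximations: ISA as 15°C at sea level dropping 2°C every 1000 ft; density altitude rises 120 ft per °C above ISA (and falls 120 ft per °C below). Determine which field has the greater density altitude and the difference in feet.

Airport 2 by 13108 ft

Airport 1: ISA temp = 12°C, deviation -35°C, DA = 1500 + 120 × (-35) = -2700 ft.
Airport 2: ISA temp = -7.4°C, deviation -6.6°C, DA = 11200 + 120 × (-6.6) = 10408 ft.
Airport 2 is higher by 10408 − (-2700) = 13108 ft.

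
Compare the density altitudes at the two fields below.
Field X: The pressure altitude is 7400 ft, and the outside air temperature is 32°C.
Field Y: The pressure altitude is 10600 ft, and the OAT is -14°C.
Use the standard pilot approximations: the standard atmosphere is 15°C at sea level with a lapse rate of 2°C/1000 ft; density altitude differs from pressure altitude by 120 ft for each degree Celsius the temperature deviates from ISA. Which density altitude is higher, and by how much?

Field X: ISA temp = 0.2°C, deviation +31.8°C, DA = 7400 + 120 × 31.8 = 11216 ft.
Field Y: ISA temp = -6.2°C, deviation -7.8°C, DA = 10600 + 120 × (-7.8) = 9664 ft.
Field X is higher by 11216 − 9664 = 1552 ft.

Field X by 1552 ft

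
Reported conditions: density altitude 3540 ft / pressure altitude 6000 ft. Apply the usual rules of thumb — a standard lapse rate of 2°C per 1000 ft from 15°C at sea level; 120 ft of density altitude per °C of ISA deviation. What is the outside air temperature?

-17.5°C

Density altitude − pressure altitude = 3540 − 6000 = -2460 ft.
At 120 ft/°C that is an ISA deviation of -2460/120 = -20.5°C.
ISA temperature at 6000 ft = 15 − 2 × (6000/1000) = 3°C.
OAT = ISA + deviation = 3 + (-20.5) = -17.5°C.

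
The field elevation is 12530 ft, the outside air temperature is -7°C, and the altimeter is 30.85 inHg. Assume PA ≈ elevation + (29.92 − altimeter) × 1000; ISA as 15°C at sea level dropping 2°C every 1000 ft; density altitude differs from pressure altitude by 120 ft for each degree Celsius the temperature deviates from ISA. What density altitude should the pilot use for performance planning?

Pressure altitude = 12530 + (29.92 − 30.85) × 1000 = 12530 + (-930) = 11600 ft.
ISA temperature at 11600 ft = 15 − 2 × (11600/1000) = -8.2°C.
ISA deviation = -7 − (-8.2) = +1.2°C.
Density altitude = 11600 + 120 × (1.2) = 11744 ft.

11744 ft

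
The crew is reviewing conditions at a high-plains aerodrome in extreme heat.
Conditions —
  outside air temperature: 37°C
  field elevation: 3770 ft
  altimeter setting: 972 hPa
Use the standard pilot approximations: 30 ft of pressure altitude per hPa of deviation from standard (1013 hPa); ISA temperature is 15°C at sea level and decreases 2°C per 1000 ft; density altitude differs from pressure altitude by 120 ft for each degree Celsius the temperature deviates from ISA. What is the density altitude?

8840 ft

Pressure altitude = 3770 + (1013 − 972) × 30 = 3770 + (+1230) = 5000 ft.
ISA temperature at 5000 ft = 15 − 2 × (5000/1000) = 5°C.
ISA deviation = 37 − 5 = +32°C.
Density altitude = 5000 + 120 × (32) = 8840 ft.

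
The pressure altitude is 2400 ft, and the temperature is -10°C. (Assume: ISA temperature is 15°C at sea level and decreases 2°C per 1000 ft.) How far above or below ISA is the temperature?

ISA-20.2°C

ISA temperature at 2400 ft = 15 − 2 × (2400/1000) = 10.2°C.
Deviation = OAT − ISA = -10 − 10.2 = -20.2°C.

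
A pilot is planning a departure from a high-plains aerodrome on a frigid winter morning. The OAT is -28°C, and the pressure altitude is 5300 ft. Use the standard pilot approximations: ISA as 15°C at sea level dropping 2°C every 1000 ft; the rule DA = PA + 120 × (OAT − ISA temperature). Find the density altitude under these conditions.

1412 ft

ISA temperature at 5300 ft = 15 − 2 × (5300/1000) = 4.4°C.
ISA deviation = -28 − 4.4 = -32.4°C.
Density altitude = 5300 + 120 × (-32.4) = 5300 + (-3888) = 1412 ft.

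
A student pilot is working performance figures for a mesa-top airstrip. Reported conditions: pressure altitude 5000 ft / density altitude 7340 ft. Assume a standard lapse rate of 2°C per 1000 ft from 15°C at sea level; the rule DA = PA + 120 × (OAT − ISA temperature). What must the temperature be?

Density altitude − pressure altitude = 7340 − 5000 = +2340 ft.
At 120 ft/°C that is an ISA deviation of 2340/120 = +19.5°C.
ISA temperature at 5000 ft = 15 − 2 × (5000/1000) = 5°C.
OAT = ISA + deviation = 5 + (+19.5) = 24.5°C.

24.5°C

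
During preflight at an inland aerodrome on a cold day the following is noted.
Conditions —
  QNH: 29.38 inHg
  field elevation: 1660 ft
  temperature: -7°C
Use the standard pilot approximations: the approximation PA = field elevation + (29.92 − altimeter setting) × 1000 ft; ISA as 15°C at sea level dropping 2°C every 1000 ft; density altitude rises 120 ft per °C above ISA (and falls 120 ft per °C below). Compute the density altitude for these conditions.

88 ft

Pressure altitude = 1660 + (29.92 − 29.38) × 1000 = 1660 + (+540) = 2200 ft.
ISA temperature at 2200 ft = 15 − 2 × (2200/1000) = 10.6°C.
ISA deviation = -7 − 10.6 = -17.6°C.
Density altitude = 2200 + 120 × (-17.6) = 88 ft.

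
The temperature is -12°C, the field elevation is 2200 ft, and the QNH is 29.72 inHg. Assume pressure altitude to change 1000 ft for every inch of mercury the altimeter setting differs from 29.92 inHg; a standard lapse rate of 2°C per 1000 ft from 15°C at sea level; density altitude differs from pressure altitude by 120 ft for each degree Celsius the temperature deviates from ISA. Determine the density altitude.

-264 ft

Pressure altitude = 2200 + (29.92 − 29.72) × 1000 = 2200 + (+200) = 2400 ft.
ISA temperature at 2400 ft = 15 − 2 × (2400/1000) = 10.2°C.
ISA deviation = -12 − 10.2 = -22.2°C.
Density altitude = 2400 + 120 × (-22.2) = -264 ft.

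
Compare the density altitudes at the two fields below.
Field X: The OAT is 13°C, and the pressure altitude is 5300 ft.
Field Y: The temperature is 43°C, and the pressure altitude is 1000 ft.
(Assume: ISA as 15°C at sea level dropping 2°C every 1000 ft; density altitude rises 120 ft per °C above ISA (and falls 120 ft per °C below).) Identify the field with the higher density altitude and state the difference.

Field X: ISA temp = 4.4°C, deviation +8.6°C, DA = 5300 + 120 × 8.6 = 6332 ft.
Field Y: ISA temp = 13°C, deviation +30°C, DA = 1000 + 120 × 30 = 4600 ft.
Field X is higher by 6332 − 4600 = 1732 ft.

Field X by 1732 ft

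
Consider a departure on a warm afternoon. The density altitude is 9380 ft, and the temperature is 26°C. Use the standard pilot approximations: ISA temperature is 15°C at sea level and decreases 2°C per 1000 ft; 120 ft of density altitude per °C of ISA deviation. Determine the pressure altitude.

DA = PA + 120 × (OAT − (15 − 2·PA/1000)) = PA + 120·OAT − 1800 + 0.24·PA = 1.24·PA + 120·OAT − 1800.
So 1.24·PA = 9380 − 120 × 26 + 1800 = 8060.
PA = 8060 / 1.24 = 6500 ft.

6500 ft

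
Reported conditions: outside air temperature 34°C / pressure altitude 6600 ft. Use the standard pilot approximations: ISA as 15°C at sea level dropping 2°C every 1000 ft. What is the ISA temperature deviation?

ISA+32.2°C

ISA temperature at 6600 ft = 15 − 2 × (6600/1000) = 1.8°C.
Deviation = OAT − ISA = 34 − 1.8 = +32.2°C.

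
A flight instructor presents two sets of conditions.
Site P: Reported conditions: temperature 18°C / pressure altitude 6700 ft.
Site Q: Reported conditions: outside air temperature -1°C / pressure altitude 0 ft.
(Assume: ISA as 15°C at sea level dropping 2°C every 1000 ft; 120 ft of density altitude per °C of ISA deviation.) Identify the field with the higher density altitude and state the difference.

Site P: ISA temp = 1.6°C, deviation +16.4°C, DA = 6700 + 120 × 16.4 = 8668 ft.
Site Q: ISA temp = 15°C, deviation -16°C, DA = 0 + 120 × (-16) = -1920 ft.
Site P is higher by 8668 − (-1920) = 10588 ft.

Site P by 10588 ft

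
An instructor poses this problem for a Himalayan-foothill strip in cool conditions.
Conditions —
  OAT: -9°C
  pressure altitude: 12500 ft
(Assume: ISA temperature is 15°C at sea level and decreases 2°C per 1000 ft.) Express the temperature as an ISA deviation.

ISA temperature at 12500 ft = 15 − 2 × (12500/1000) = -10°C.
Deviation = OAT − ISA = -9 − (-10) = +1°C.

ISA+1°C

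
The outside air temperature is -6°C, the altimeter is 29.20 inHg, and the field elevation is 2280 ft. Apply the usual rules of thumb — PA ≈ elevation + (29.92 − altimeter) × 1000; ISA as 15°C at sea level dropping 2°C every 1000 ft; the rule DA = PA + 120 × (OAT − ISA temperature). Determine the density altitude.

1200 ft

Pressure altitude = 2280 + (29.92 − 29.20) × 1000 = 2280 + (+720) = 3000 ft.
ISA temperature at 3000 ft = 15 − 2 × (3000/1000) = 9°C.
ISA deviation = -6 − 9 = -15°C.
Density altitude = 3000 + 120 × (-15) = 1200 ft.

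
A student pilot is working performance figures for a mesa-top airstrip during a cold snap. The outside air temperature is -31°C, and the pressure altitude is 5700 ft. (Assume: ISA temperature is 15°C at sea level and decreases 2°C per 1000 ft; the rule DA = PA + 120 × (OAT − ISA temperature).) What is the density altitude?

1548 ft

ISA temperature at 5700 ft = 15 − 2 × (5700/1000) = 3.6°C.
ISA deviation = -31 − 3.6 = -34.6°C.
Density altitude = 5700 + 120 × (-34.6) = 5700 + (-4152) = 1548 ft.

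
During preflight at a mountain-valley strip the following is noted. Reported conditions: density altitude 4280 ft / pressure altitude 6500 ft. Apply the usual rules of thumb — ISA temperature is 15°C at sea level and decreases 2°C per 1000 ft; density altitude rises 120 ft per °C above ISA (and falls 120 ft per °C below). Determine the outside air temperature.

Density altitude − pressure altitude = 4280 − 6500 = -2220 ft.
At 120 ft/°C that is an ISA deviation of -2220/120 = -18.5°C.
ISA temperature at 6500 ft = 15 − 2 × (6500/1000) = 2°C.
OAT = ISA + deviation = 2 + (-18.5) = -16.5°C.

-16.5°C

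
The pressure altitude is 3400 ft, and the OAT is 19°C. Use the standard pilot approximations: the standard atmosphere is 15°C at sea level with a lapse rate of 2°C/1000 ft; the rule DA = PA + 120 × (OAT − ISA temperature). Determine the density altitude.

ISA temperature at 3400 ft = 15 − 2 × (3400/1000) = 8.2°C.
ISA deviation = 19 − 8.2 = +10.8°C.
Density altitude = 3400 + 120 × (10.8) = 3400 + (+1296) = 4696 ft.

4696 ft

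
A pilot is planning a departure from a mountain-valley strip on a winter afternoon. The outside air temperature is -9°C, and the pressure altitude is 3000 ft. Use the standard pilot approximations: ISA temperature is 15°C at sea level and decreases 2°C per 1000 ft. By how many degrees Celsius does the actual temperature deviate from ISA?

ISA-18°C

ISA temperature at 3000 ft = 15 − 2 × (3000/1000) = 9°C.
Deviation = OAT − ISA = -9 − 9 = -18°C.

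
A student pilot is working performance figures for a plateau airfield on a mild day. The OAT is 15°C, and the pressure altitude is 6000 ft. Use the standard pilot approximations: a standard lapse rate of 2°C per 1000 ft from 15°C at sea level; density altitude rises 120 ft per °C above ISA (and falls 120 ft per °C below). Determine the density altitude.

7440 ft

ISA temperature at 6000 ft = 15 − 2 × (6000/1000) = 3°C.
ISA deviation = 15 − 3 = +12°C.
Density altitude = 6000 + 120 × (12) = 6000 + (+1440) = 7440 ft.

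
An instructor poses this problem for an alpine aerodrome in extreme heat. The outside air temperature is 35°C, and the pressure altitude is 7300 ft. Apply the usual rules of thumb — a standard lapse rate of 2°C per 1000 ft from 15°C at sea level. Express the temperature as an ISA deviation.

ISA temperature at 7300 ft = 15 − 2 × (7300/1000) = 0.4°C.
Deviation = OAT − ISA = 35 − 0.4 = +34.6°C.

ISA+34.6°C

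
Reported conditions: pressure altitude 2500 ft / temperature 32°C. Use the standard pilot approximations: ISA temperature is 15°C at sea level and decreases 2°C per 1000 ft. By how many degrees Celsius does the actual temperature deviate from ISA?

ISA temperature at 2500 ft = 15 − 2 × (2500/1000) = 10°C.
Deviation = OAT − ISA = 32 − 10 = +22°C.

ISA+22°C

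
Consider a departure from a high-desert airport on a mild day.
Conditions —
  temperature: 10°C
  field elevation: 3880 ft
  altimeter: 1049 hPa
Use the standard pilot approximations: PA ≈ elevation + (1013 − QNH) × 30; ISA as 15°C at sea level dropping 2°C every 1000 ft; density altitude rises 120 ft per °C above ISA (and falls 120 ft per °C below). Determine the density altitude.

2872 ft

Pressure altitude = 3880 + (1013 − 1049) × 30 = 3880 + (-1080) = 2800 ft.
ISA temperature at 2800 ft = 15 − 2 × (2800/1000) = 9.4°C.
ISA deviation = 10 − 9.4 = +0.6°C.
Density altitude = 2800 + 120 × (0.6) = 2872 ft.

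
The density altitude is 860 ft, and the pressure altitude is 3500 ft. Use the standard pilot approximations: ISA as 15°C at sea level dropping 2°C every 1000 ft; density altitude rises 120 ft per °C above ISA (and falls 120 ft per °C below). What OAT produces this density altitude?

-14°C

Density altitude − pressure altitude = 860 − 3500 = -2640 ft.
At 120 ft/°C that is an ISA deviation of -2640/120 = -22°C.
ISA temperature at 3500 ft = 15 − 2 × (3500/1000) = 8°C.
OAT = ISA + deviation = 8 + (-22) = -14°C.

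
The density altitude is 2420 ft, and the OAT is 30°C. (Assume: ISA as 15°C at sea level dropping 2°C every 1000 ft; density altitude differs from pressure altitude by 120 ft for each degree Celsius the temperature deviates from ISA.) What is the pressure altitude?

500 ft

DA = PA + 120 × (OAT − (15 − 2·PA/1000)) = PA + 120·OAT − 1800 + 0.24·PA = 1.24·PA + 120·OAT − 1800.
So 1.24·PA = 2420 − 120 × 30 + 1800 = 620.
PA = 620 / 1.24 = 500 ft.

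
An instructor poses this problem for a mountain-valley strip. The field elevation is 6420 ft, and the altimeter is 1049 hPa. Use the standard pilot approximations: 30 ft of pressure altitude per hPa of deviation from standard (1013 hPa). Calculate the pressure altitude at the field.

Pressure correction = (1013 − 1049) × 30 = -1080 ft.
Pressure altitude = 6420 + (-1080) = 5340 ft.

5340 ft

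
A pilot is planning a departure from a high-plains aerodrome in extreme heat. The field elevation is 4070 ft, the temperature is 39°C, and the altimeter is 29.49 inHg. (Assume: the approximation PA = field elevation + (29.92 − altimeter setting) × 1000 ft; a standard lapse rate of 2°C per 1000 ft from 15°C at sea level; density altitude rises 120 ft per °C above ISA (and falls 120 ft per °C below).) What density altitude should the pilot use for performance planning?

8460 ft

Pressure altitude = 4070 + (29.92 − 29.49) × 1000 = 4070 + (+430) = 4500 ft.
ISA temperature at 4500 ft = 15 − 2 × (4500/1000) = 6°C.
ISA deviation = 39 − 6 = +33°C.
Density altitude = 4500 + 120 × (33) = 8460 ft.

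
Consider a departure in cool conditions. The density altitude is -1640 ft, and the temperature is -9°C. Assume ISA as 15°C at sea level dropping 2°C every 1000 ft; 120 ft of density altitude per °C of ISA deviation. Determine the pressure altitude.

1000 ft

DA = PA + 120 × (OAT − (15 − 2·PA/1000)) = PA + 120·OAT − 1800 + 0.24·PA = 1.24·PA + 120·OAT − 1800.
So 1.24·PA = -1640 − 120 × (-9) + 1800 = 1240.
PA = 1240 / 1.24 = 1000 ft.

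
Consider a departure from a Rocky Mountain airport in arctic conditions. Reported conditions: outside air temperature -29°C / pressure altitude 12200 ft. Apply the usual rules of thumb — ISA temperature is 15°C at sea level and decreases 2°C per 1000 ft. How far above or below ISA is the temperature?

ISA-19.6°C

ISA temperature at 12200 ft = 15 − 2 × (12200/1000) = -9.4°C.
Deviation = OAT − ISA = -29 − (-9.4) = -19.6°C.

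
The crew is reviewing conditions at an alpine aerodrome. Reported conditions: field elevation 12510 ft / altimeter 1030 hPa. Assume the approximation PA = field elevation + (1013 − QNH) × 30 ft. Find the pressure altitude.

12000 ft

Pressure correction = (1013 − 1030) × 30 = -510 ft.
Pressure altitude = 12510 + (-510) = 12000 ft.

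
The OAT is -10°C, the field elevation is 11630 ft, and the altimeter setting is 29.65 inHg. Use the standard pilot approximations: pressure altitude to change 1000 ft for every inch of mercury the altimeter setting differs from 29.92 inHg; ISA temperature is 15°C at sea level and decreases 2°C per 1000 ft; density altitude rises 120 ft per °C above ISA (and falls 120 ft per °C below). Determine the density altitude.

11756 ft

Pressure altitude = 11630 + (29.92 − 29.65) × 1000 = 11630 + (+270) = 11900 ft.
ISA temperature at 11900 ft = 15 − 2 × (11900/1000) = -8.8°C.
ISA deviation = -10 − (-8.8) = -1.2°C.
Density altitude = 11900 + 120 × (-1.2) = 11756 ft.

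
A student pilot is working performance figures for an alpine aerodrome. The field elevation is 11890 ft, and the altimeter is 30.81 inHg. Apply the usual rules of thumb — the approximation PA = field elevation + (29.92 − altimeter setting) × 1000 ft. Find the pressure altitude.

Pressure correction = (29.92 − 30.81) × 1000 = -890 ft.
Pressure altitude = 11890 + (-890) = 11000 ft.

11000 ft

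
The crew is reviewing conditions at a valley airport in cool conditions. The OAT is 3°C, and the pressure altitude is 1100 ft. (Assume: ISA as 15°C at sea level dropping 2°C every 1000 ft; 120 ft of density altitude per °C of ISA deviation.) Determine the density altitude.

-76 ft

ISA temperature at 1100 ft = 15 − 2 × (1100/1000) = 12.8°C.
ISA deviation = 3 − 12.8 = -9.8°C.
Density altitude = 1100 + 120 × (-9.8) = 1100 + (-1176) = -76 ft.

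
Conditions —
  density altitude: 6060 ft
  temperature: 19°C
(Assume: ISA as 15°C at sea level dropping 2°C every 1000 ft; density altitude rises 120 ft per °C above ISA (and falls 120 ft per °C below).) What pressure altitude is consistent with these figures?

4500 ft

DA = PA + 120 × (OAT − (15 − 2·PA/1000)) = PA + 120·OAT − 1800 + 0.24·PA = 1.24·PA + 120·OAT − 1800.
So 1.24·PA = 6060 − 120 × 19 + 1800 = 5580.
PA = 5580 / 1.24 = 4500 ft.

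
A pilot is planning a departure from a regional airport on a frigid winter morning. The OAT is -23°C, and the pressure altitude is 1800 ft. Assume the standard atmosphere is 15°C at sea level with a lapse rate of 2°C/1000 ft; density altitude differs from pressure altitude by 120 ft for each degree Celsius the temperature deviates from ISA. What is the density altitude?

ISA temperature at 1800 ft = 15 − 2 × (1800/1000) = 11.4°C.
ISA deviation = -23 − 11.4 = -34.4°C.
Density altitude = 1800 + 120 × (-34.4) = 1800 + (-4128) = -2328 ft.

-2328 ft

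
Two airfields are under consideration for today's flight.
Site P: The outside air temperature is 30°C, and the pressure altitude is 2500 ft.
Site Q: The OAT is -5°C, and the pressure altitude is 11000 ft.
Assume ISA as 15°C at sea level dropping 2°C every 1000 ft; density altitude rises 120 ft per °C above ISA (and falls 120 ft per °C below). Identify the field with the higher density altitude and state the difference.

Site Q by 6340 ft

Site P: ISA temp = 10°C, deviation +20°C, DA = 2500 + 120 × 20 = 4900 ft.
Site Q: ISA temp = -7°C, deviation +2°C, DA = 11000 + 120 × 2 = 11240 ft.
Site Q is higher by 11240 − 4900 = 6340 ft.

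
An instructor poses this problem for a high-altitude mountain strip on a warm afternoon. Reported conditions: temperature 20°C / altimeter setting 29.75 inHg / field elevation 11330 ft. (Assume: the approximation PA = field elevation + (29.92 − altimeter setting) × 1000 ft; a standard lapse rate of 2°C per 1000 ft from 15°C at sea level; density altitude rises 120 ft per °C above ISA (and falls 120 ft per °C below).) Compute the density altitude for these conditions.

14860 ft

Pressure altitude = 11330 + (29.92 − 29.75) × 1000 = 11330 + (+170) = 11500 ft.
ISA temperature at 11500 ft = 15 − 2 × (11500/1000) = -8°C.
ISA deviation = 20 − (-8) = +28°C.
Density altitude = 11500 + 120 × (28) = 14860 ft.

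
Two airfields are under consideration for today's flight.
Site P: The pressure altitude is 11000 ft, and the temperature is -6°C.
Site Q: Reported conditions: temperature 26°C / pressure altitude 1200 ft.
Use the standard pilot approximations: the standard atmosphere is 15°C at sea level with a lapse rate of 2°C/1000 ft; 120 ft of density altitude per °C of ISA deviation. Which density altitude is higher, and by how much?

Site P: ISA temp = -7°C, deviation +1°C, DA = 11000 + 120 × 1 = 11120 ft.
Site Q: ISA temp = 12.6°C, deviation +13.4°C, DA = 1200 + 120 × 13.4 = 2808 ft.
Site P is higher by 11120 − 2808 = 8312 ft.

Site P by 8312 ft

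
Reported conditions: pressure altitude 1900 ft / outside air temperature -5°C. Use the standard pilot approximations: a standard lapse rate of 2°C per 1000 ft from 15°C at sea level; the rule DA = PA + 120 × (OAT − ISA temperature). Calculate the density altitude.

-44 ft

ISA temperature at 1900 ft = 15 − 2 × (1900/1000) = 11.2°C.
ISA deviation = -5 − 11.2 = -16.2°C.
Density altitude = 1900 + 120 × (-16.2) = 1900 + (-1944) = -44 ft.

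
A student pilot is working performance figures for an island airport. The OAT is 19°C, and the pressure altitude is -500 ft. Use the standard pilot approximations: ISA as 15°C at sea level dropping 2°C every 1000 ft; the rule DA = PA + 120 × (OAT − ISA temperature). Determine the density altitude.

ISA temperature at -500 ft = 15 − 2 × (-500/1000) = 16°C.
ISA deviation = 19 − 16 = +3°C.
Density altitude = -500 + 120 × (3) = -500 + (+360) = -140 ft.

-140 ft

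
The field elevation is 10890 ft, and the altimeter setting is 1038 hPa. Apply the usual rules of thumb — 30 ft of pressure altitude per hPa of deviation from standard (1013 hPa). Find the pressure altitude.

10140 ft

Pressure correction = (1013 − 1038) × 30 = -750 ft.
Pressure altitude = 10890 + (-750) = 10140 ft.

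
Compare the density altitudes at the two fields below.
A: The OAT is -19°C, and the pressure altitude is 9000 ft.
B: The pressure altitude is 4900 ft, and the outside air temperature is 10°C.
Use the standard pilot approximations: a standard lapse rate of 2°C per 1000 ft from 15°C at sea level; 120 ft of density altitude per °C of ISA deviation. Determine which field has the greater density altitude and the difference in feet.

A by 1604 ft

A: ISA temp = -3°C, deviation -16°C, DA = 9000 + 120 × (-16) = 7080 ft.
B: ISA temp = 5.2°C, deviation +4.8°C, DA = 4900 + 120 × 4.8 = 5476 ft.
A is higher by 7080 − 5476 = 1604 ft.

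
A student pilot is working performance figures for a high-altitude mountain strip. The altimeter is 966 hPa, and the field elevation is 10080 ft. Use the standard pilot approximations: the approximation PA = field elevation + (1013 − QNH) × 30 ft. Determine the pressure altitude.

Pressure correction = (1013 − 966) × 30 = +1410 ft.
Pressure altitude = 10080 + (+1410) = 11490 ft.

11490 ft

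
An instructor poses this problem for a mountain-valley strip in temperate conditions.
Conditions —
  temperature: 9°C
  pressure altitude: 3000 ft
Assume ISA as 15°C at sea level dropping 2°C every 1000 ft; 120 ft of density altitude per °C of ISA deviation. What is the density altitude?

3000 ft

ISA temperature at 3000 ft = 15 − 2 × (3000/1000) = 9°C.
ISA deviation = 9 − 9 = 0°C.
Density altitude = 3000 + 120 × (0) = 3000 + (0) = 3000 ft.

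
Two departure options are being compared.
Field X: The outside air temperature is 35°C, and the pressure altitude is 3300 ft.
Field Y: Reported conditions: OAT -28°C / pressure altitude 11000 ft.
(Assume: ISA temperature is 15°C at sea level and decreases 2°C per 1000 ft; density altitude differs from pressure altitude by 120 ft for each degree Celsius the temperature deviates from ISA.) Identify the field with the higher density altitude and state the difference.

Field Y by 1988 ft

Field X: ISA temp = 8.4°C, deviation +26.6°C, DA = 3300 + 120 × 26.6 = 6492 ft.
Field Y: ISA temp = -7°C, deviation -21°C, DA = 11000 + 120 × (-21) = 8480 ft.
Field Y is higher by 8480 − 6492 = 1988 ft.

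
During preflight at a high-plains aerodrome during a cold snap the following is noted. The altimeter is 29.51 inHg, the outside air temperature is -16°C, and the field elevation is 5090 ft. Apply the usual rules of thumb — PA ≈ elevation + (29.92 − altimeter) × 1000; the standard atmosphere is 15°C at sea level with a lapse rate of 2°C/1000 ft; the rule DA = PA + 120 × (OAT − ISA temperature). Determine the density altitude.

Pressure altitude = 5090 + (29.92 − 29.51) × 1000 = 5090 + (+410) = 5500 ft.
ISA temperature at 5500 ft = 15 − 2 × (5500/1000) = 4°C.
ISA deviation = -16 − 4 = -20°C.
Density altitude = 5500 + 120 × (-20) = 3100 ft.

3100 ft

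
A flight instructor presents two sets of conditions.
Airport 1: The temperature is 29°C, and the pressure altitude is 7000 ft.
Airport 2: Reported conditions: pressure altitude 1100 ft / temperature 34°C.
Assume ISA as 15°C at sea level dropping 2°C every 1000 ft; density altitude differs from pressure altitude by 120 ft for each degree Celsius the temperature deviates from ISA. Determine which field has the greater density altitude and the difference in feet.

Airport 1: ISA temp = 1°C, deviation +28°C, DA = 7000 + 120 × 28 = 10360 ft.
Airport 2: ISA temp = 12.8°C, deviation +21.2°C, DA = 1100 + 120 × 21.2 = 3644 ft.
Airport 1 is higher by 10360 − 3644 = 6716 ft.

Airport 1 by 6716 ft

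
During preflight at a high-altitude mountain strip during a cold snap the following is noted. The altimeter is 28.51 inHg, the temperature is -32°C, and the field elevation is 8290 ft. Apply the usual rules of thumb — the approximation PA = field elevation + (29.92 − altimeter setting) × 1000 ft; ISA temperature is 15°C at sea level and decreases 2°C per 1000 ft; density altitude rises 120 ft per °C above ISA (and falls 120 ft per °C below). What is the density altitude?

Pressure altitude = 8290 + (29.92 − 28.51) × 1000 = 8290 + (+1410) = 9700 ft.
ISA temperature at 9700 ft = 15 − 2 × (9700/1000) = -4.4°C.
ISA deviation = -32 − (-4.4) = -27.6°C.
Density altitude = 9700 + 120 × (-27.6) = 6388 ft.

6388 ft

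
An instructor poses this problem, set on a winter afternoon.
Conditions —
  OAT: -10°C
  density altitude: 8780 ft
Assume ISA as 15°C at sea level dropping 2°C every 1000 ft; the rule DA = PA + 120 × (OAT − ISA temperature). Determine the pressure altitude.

DA = PA + 120 × (OAT − (15 − 2·PA/1000)) = PA + 120·OAT − 1800 + 0.24·PA = 1.24·PA + 120·OAT − 1800.
So 1.24·PA = 8780 − 120 × (-10) + 1800 = 11780.
PA = 11780 / 1.24 = 9500 ft.

9500 ft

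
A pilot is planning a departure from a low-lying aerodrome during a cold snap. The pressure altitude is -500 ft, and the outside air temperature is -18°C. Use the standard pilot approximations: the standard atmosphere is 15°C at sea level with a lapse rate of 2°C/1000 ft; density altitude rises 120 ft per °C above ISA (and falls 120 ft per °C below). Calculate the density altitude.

-4580 ft

ISA temperature at -500 ft = 15 − 2 × (-500/1000) = 16°C.
ISA deviation = -18 − 16 = -34°C.
Density altitude = -500 + 120 × (-34) = -500 + (-4080) = -4580 ft.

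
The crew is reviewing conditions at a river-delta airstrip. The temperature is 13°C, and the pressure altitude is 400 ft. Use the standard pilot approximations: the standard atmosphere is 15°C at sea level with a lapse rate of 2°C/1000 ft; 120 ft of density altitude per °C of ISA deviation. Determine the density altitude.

256 ft

ISA temperature at 400 ft = 15 − 2 × (400/1000) = 14.2°C.
ISA deviation = 13 − 14.2 = -1.2°C.
Density altitude = 400 + 120 × (-1.2) = 400 + (-144) = 256 ft.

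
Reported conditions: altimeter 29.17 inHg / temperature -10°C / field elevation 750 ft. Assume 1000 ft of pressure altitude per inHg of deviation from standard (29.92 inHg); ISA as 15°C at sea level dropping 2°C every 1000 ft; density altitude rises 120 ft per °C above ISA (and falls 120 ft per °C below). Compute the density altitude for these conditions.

Pressure altitude = 750 + (29.92 − 29.17) × 1000 = 750 + (+750) = 1500 ft.
ISA temperature at 1500 ft = 15 − 2 × (1500/1000) = 12°C.
ISA deviation = -10 − 12 = -22°C.
Density altitude = 1500 + 120 × (-22) = -1140 ft.

-1140 ft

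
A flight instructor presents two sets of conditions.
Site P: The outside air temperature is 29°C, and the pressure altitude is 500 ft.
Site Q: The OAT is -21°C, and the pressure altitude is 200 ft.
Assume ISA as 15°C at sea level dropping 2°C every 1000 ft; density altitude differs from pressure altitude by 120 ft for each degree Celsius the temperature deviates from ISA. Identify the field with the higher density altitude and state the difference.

Site P by 6372 ft

Site P: ISA temp = 14°C, deviation +15°C, DA = 500 + 120 × 15 = 2300 ft.
Site Q: ISA temp = 14.6°C, deviation -35.6°C, DA = 200 + 120 × (-35.6) = -4072 ft.
Site P is higher by 2300 − (-4072) = 6372 ft.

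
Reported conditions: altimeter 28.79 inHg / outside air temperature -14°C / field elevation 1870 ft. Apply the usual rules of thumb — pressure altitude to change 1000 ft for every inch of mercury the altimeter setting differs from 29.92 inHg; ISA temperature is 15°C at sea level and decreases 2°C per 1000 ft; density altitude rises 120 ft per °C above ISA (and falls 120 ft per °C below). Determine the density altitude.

240 ft

Pressure altitude = 1870 + (29.92 − 28.79) × 1000 = 1870 + (+1130) = 3000 ft.
ISA temperature at 3000 ft = 15 − 2 × (3000/1000) = 9°C.
ISA deviation = -14 − 9 = -23°C.
Density altitude = 3000 + 120 × (-23) = 240 ft.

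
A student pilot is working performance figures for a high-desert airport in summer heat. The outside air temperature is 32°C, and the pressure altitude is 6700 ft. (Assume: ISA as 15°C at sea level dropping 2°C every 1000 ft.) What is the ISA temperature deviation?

ISA temperature at 6700 ft = 15 − 2 × (6700/1000) = 1.6°C.
Deviation = OAT − ISA = 32 − 1.6 = +30.4°C.

ISA+30.4°C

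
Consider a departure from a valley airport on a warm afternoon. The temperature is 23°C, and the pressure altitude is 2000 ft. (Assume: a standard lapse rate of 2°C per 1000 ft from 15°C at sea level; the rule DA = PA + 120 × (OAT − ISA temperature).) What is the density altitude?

ISA temperature at 2000 ft = 15 − 2 × (2000/1000) = 11°C.
ISA deviation = 23 − 11 = +12°C.
Density altitude = 2000 + 120 × (12) = 2000 + (+1440) = 3440 ft.

3440 ft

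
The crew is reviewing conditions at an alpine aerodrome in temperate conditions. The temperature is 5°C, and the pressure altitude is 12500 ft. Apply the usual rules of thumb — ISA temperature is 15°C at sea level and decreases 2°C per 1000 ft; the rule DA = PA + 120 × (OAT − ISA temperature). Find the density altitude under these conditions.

ISA temperature at 12500 ft = 15 − 2 × (12500/1000) = -10°C.
ISA deviation = 5 − (-10) = +15°C.
Density altitude = 12500 + 120 × (15) = 12500 + (+1800) = 14300 ft.

14300 ft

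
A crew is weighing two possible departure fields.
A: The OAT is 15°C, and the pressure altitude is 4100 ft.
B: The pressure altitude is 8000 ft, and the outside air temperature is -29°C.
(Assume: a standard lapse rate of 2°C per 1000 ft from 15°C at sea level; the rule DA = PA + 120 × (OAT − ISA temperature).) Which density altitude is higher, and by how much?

A: ISA temp = 6.8°C, deviation +8.2°C, DA = 4100 + 120 × 8.2 = 5084 ft.
B: ISA temp = -1°C, deviation -28°C, DA = 8000 + 120 × (-28) = 4640 ft.
A is higher by 5084 − 4640 = 444 ft.

A by 444 ft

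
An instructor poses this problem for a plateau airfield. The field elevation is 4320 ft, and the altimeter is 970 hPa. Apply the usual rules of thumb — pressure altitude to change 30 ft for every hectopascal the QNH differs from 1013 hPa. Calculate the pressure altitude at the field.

5610 ft

Pressure correction = (1013 − 970) × 30 = +1290 ft.
Pressure altitude = 4320 + (+1290) = 5610 ft.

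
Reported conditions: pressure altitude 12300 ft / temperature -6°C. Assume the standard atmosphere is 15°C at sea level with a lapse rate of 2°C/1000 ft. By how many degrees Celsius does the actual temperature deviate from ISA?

ISA+3.6°C

ISA temperature at 12300 ft = 15 − 2 × (12300/1000) = -9.6°C.
Deviation = OAT − ISA = -6 − (-9.6) = +3.6°C.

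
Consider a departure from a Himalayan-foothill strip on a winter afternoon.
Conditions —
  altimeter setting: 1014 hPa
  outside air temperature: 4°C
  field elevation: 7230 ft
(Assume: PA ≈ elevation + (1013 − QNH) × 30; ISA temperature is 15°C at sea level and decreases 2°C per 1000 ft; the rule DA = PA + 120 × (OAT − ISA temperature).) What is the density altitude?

Pressure altitude = 7230 + (1013 − 1014) × 30 = 7230 + (-30) = 7200 ft.
ISA temperature at 7200 ft = 15 − 2 × (7200/1000) = 0.6°C.
ISA deviation = 4 − 0.6 = +3.4°C.
Density altitude = 7200 + 120 × (3.4) = 7608 ft.

7608 ft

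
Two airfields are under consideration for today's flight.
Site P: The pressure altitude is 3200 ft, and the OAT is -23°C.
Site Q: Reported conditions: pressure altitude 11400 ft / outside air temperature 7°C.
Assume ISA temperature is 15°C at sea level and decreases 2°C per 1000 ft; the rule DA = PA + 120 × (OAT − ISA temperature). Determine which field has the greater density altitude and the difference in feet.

Site Q by 13768 ft

Site P: ISA temp = 8.6°C, deviation -31.6°C, DA = 3200 + 120 × (-31.6) = -592 ft.
Site Q: ISA temp = -7.8°C, deviation +14.8°C, DA = 11400 + 120 × 14.8 = 13176 ft.
Site Q is higher by 13176 − (-592) = 13768 ft.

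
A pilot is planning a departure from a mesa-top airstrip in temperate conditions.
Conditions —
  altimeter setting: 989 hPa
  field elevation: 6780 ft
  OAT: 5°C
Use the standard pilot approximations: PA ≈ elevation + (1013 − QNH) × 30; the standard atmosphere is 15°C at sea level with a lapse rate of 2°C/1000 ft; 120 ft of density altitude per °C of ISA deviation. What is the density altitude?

Pressure altitude = 6780 + (1013 − 989) × 30 = 6780 + (+720) = 7500 ft.
ISA temperature at 7500 ft = 15 − 2 × (7500/1000) = 0°C.
ISA deviation = 5 − 0 = +5°C.
Density altitude = 7500 + 120 × (5) = 8100 ft.

8100 ft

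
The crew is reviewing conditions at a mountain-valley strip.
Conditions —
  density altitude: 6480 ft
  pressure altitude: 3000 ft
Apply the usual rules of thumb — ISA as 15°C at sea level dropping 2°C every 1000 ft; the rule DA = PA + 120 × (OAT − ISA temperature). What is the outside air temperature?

38°C

Density altitude − pressure altitude = 6480 − 3000 = +3480 ft.
At 120 ft/°C that is an ISA deviation of 3480/120 = +29°C.
ISA temperature at 3000 ft = 15 − 2 × (3000/1000) = 9°C.
OAT = ISA + deviation = 9 + (+29) = 38°C.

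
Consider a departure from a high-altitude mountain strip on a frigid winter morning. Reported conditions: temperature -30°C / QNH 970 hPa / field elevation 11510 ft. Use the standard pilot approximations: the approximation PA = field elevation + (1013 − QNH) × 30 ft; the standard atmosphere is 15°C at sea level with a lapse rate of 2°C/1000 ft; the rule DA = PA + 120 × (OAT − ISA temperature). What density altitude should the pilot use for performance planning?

Pressure altitude = 11510 + (1013 − 970) × 30 = 11510 + (+1290) = 12800 ft.
ISA temperature at 12800 ft = 15 − 2 × (12800/1000) = -10.6°C.
ISA deviation = -30 − (-10.6) = -19.4°C.
Density altitude = 12800 + 120 × (-19.4) = 10472 ft.

10472 ft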